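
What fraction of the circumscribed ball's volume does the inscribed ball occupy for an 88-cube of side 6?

Volume scales as r^n, and r_in/r_out = 1/√88, giving (1/√88)^88 ≈ 2.7718e-86.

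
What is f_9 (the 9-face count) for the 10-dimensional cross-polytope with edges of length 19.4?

Number of 9-faces = 2^(9+1) · C(10,9+1) = 1024 · 1 = 1024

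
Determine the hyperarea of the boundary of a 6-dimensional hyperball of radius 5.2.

The surface area of an n-ball is 2π^(n/2) r^(n-1) / Γ(n/2). For n=6, r=5.2: 117887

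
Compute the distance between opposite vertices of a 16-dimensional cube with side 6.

||(6,6,...,6)|| = √(16)·6 = 24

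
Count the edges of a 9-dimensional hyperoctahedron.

Number of 1-faces = 2^(1+1) · C(9,1+1) = 4 · 36 = 144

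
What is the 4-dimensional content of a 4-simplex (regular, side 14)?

V = (14^4 / 4!) · √((4+1) / 2^4) ≈ 894.8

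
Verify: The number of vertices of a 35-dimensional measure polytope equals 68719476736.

False. The 35-cube has 2^35 = 34359738368 vertices.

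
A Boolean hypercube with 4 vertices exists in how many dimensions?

n = log_2(4) = 2.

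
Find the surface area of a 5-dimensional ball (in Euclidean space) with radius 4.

|∂B_5(4)| = 2048·π^2/3 ≈ 6737.65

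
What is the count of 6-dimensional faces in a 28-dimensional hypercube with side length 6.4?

Number of 6-faces = C(28,6) · 2^(28-6) = 376740 · 4194304 = 1580162088960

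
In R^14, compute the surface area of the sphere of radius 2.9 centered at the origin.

S_14(2.9) = 2·π^(14/2)·(2.9)^13 / Γ(14/2) ≈ 8.60836e+06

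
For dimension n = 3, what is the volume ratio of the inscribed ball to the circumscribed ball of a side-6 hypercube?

Volume scales as r^n, and r_in/r_out = 1/√3, giving (1/√3)^3 ≈ 0.19245.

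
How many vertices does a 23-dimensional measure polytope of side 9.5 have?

An n-cube has 2^n vertices; for n = 23 that is 2^23 = 8388608.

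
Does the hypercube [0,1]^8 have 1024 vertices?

False. The 8-cube has 2^8 = 256 vertices.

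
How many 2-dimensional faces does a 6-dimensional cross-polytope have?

f_2(6-orthoplex) = 2^3 · (6 choose 3) = 160.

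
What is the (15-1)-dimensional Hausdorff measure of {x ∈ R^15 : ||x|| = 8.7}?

S = n·V_n(r)/r = 15·V_15(8.7)/8.7 (volume-to-surface relation), giving 8.14312e+13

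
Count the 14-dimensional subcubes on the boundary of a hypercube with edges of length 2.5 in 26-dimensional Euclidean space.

f_14(26-cube) = (26 choose 14) · 2^12 = 39557939200.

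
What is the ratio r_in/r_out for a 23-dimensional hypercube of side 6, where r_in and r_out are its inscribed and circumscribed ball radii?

For an n-cube of any side s, the inradius is s/2 and the circumradius is s√n/2, so the ratio is 1/√23 ≈ 0.208514.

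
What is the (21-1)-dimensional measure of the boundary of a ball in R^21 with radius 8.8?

The surface area of an n-ball is 2π^(n/2) r^(n-1) / Γ(n/2). For n=21, r=8.8: 2.27206e+18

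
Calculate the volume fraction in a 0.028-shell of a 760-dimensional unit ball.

V(inner)/V(outer) = ((1-0.028)/1)^760 ≈ 4.23e-10, so the shell fraction is 1 - 4.23e-10.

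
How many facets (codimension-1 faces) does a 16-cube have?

f_15(16-cube) = (16 choose 15) · 2^1 = 32.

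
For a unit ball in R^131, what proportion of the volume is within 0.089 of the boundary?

V(inner)/V(outer) = ((1-0.089)/1)^131 ≈ 4.976e-06, so the shell fraction is 0.9999950237.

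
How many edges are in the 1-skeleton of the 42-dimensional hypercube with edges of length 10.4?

An n-cube has n·2^(n-1) edges. With n = 42: 42·2199023255552 = 92358976733184.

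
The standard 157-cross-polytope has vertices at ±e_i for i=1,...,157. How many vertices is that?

The vertices are ±e_1, ..., ±e_157, so there are 2·157 = 314.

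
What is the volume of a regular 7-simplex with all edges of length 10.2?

Volume = 10.2^7 · √(8/2^7) / 7! ≈ 569.785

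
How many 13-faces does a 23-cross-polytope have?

Number of 13-faces = 2^(13+1) · C(23,13+1) = 16384 · 817190 = 13388840960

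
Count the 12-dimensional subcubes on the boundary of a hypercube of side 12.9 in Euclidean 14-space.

Choose 12 of 14 axes to span the face (C(14,12) = 91 ways), then fix each of the remaining 2 coordinates at one of its two extreme values (2^2 = 4 ways): 91·4 = 364.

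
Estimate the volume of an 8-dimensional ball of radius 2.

Volume = π^{8/2}·(2)^8/Γ(5) = 32·π^4/3 ≈ 1039.03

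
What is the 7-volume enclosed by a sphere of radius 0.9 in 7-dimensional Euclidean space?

The n-ball volume is π^(n/2)·r^n/Γ(n/2+1). With n=7, r=0.9: V ≈ 2.25984.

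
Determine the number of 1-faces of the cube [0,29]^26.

Choose 1 of 26 axes to span the face (C(26,1) = 26 ways), then fix each of the remaining 25 coordinates at one of its two extreme values (2^25 = 33554432 ways): 26·33554432 = 872415232.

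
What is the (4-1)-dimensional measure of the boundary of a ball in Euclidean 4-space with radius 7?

S = n·V_n(r)/r = 4·V_4(7)/7 (volume-to-surface relation), giving 686·π^2 ≈ 6770.55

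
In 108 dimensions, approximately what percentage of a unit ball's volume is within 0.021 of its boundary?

1 - (1-0.021)^108 ≈ 0.898951 ≈ 89.90%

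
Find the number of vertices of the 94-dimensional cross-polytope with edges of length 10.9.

Number of vertices = 2n = 188.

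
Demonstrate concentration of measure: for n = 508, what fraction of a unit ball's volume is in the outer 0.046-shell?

1 - (1-0.046)^508 ≈ 1 - 4.079e-11 ≈ (100 - 4.08e-09)%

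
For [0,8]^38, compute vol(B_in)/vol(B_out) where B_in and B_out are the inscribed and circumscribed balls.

The radii are 8/2 and 8√38/2, so the volume ratio is (1/√38)^38 = 38^{-38/2} ≈ 9.64077e-31.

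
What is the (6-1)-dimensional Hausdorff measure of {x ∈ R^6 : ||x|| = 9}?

S_6(9) = 2·π^(6/2)·(9)^5 / Γ(6/2) = 59049·π^3 ≈ 1.83089e+06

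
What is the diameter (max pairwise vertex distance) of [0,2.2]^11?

Diagonal = √11 · 2.2 ≈ 7.29657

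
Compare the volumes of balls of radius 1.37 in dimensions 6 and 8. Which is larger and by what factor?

V_6(1.37) ≈ 34.1682, V_8(1.37) ≈ 50.3678. The 8-ball is larger by a factor of 1.474.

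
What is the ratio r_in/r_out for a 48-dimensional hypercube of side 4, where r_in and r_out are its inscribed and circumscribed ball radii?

For an n-cube of any side s, the inradius is s/2 and the circumradius is s√n/2, so the ratio is 1/√48 ≈ 0.144338.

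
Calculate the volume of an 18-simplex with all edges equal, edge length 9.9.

V_18 = √(19) · 9.9^18 / (18! · 2^(18/2)) ≈ 1.10968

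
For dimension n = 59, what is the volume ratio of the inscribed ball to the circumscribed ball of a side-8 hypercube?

Volume scales as r^n, and r_in/r_out = 1/√59, giving (1/√59)^59 ≈ 5.75262e-53.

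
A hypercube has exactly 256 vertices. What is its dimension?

2^n = 256 ⇒ n = log_2(256) = 8.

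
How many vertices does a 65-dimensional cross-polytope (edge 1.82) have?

Number of vertices = 2n = 130.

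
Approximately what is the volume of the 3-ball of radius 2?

V = 32·π/3 ≈ 33.5103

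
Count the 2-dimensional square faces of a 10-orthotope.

Choose 2 of 10 axes to span the face (C(10,2) = 45 ways), then fix each of the remaining 8 coordinates at one of its two extreme values (2^8 = 256 ways): 45·256 = 11520.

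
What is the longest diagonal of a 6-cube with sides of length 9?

The space diagonal of an n-cube of side s is s√n. Here 9·√6 ≈ 22.0454.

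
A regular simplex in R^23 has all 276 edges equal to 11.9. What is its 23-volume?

Volume = 11.9^23 · √(24/2^23) / 23! ≈ 0.357558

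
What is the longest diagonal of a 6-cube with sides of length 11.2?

d = √(11.2² + 11.2² + ... + 11.2²) [6 terms] = √(6·11.2²) = 11.2√6 ≈ 27.4343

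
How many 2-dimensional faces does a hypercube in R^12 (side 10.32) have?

An n-cube has C(n,k)·2^(n-k) k-faces. Here C(12,2)·2^10 = 66·1024 = 67584.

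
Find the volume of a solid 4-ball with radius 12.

V_4(12) = π^(4/2) · (12)^4 / Γ(4/2 + 1) = 10368·π^2 ≈ 102328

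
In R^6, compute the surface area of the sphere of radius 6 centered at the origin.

S_6(6) = 2·π^(6/2)·(6)^5 / Γ(6/2) = 7776·π^3 ≈ 241105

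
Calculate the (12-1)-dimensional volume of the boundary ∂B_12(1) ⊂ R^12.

S = n·V_n(r)/r = 12·V_12(1)/1 (volume-to-surface relation), giving π^6/60 ≈ 16.0232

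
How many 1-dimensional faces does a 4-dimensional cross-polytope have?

Each 1-face is the convex hull of 2 vertices, one chosen as ±e_i from each of 2 distinct axes: 2^2·C(4,2) = 24.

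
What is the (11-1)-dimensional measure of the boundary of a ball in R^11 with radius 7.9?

|∂B_11(7.9)| ≈ 1.96231e+10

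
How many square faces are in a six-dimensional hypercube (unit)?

Number of 2-faces = C(6,2) · 2^(6-2) = 15 · 16 = 240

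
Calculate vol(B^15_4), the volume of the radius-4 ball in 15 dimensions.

Volume = π^{15/2}·(4)^15/Γ(17/2) = 274877906944·π^7/2027025 ≈ 4.09572e+08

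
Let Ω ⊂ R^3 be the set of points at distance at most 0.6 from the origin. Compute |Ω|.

V_3(0.6) = π^(3/2) · (0.6)^3 / Γ(3/2 + 1) ≈ 0.904779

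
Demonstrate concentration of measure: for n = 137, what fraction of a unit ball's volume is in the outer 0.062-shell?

1 - (1-0.062)^137 ≈ 0.999844 ≈ 99.9844%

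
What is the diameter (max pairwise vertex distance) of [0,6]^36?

||(6,6,...,6)|| = √(36)·6 = 36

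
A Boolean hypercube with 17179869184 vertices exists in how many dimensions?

n = log_2(17179869184) = 34.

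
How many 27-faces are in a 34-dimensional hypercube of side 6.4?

An n-cube has C(n,k)·2^(n-k) k-faces. Here C(34,27)·2^7 = 5379616·128 = 688590848.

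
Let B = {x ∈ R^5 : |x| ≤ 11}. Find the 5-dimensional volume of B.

The n-ball volume is π^(n/2)·r^n/Γ(n/2+1). With n=5, r=11: V = 1288408·π^2/15 ≈ 847738.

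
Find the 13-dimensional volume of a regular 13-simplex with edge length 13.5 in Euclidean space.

V = (13.5^13 / 13!) · √((13+1) / 2^13) ≈ 3284.19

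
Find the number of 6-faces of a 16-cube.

f_6(16-cube) = (16 choose 6) · 2^10 = 8200192.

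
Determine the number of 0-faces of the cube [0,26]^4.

f_0(4-cube) = (4 choose 0) · 2^4 = 16.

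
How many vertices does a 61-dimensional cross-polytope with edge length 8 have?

The vertices are ±e_1, ..., ±e_61, so there are 2·61 = 122.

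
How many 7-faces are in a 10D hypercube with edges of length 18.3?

An n-cube has C(n,k)·2^(n-k) k-faces. Here C(10,7)·2^3 = 120·8 = 960.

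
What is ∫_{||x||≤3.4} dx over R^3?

Volume = π^{3/2}·(3.4)^3/Γ(5/2) ≈ 164.636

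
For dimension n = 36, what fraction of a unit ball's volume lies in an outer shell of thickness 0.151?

1 - (1-0.151)^36 ≈ 0.997241 ≈ 99.72%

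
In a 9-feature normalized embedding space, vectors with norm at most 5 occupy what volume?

V = 12500000·π^4/189 ≈ 6.4424e+06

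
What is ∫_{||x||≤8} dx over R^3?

V_3(8) = π^(3/2) · (8)^3 / Γ(3/2 + 1) = 2048·π/3 ≈ 2144.66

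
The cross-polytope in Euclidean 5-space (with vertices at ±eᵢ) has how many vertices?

The vertices are ±e_1, ..., ±e_5, so there are 2·5 = 10.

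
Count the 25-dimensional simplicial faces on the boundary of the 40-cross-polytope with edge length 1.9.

An n-cross-polytope has 2^(k+1)·C(n,k+1) k-faces. Here 2^26·C(40,26) = 67108864·23206929840 = 1557390698490101760.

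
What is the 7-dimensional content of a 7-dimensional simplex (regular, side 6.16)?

Volume = 6.16^7 · √(8/2^7) / 7! ≈ 16.6945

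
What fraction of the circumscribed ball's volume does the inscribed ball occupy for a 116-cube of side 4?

Volume scales as r^n, and r_in/r_out = 1/√116, giving (1/√116)^116 ≈ 1.82573e-120.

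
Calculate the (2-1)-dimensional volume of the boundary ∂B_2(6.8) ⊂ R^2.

The surface area of an n-ball is 2π^(n/2) r^(n-1) / Γ(n/2). For n=2, r=6.8: 2πr = 2π·6.8 ≈ 42.7257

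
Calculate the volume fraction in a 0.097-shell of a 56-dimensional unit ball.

Shell fraction = 1 - (1-0.097)^56 ≈ 0.9967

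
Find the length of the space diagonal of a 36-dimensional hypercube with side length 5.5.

d = √(5.5² + 5.5² + ... + 5.5²) [36 terms] = √(36·5.5²) = 5.5√36 = 33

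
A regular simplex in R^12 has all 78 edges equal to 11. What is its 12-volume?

V = (11^12 / 12!) · √((12+1) / 2^12) ≈ 369.119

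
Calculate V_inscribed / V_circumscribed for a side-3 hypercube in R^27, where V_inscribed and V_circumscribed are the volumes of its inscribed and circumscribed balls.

V_in/V_out = n^(-n/2) = 27^(-27/2) ≈ 4.74886e-20.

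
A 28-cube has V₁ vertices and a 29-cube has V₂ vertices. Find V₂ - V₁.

V₁ = 2^28 = 268435456. V₂ = 2^29 = 536870912. V₂ - V₁ = 268435456.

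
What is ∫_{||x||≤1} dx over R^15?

Volume = π^{15/2}·(1)^15/Γ(17/2) = 256·π^7/2027025 ≈ 0.381443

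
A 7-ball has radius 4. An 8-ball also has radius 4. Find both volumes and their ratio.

V_7(4) ≈ 77410.6. V_8(4) ≈ 265992. Ratio V_7/V_8 ≈ 0.291.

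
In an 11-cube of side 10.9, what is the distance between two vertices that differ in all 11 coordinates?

The space diagonal of an n-cube of side s is s√n. Here 10.9·√11 ≈ 36.1512.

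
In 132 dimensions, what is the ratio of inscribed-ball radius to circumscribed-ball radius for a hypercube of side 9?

r_in = 9/2 (half the side); r_out = 9√132/2 (half the diagonal). Ratio = 1/√132 ≈ 0.0870388.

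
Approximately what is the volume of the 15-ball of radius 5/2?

Volume = π^{15/2}·(5/2)^15/Γ(17/2) = 1220703125·π^7/10378368 ≈ 355247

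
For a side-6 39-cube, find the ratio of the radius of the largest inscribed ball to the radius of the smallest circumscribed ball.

r_in = 6/2 (half the side); r_out = 6√39/2 (half the diagonal). Ratio = 1/√39 ≈ 0.160128.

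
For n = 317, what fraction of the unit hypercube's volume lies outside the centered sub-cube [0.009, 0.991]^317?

The inner cube has side 1-2·0.009 = 0.982 and volume (0.982)^317 ≈ 0.003157, so the shell holds 0.996843 of the volume.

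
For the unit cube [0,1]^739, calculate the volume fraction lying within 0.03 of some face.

1 - (1 - 2·0.03)^739 = 1 - 0.94^739 ≈ 1 - 1.385e-20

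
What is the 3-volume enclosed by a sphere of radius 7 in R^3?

V = 1372·π/3 ≈ 1436.76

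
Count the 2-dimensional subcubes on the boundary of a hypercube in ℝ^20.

An n-cube has C(n,k)·2^(n-k) k-faces. Here C(20,2)·2^18 = 190·262144 = 49807360.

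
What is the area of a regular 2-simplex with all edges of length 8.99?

Area = (√3/4) · 8.99² = 34.9961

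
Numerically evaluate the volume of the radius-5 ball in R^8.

Volume = π^{8/2}·(5)^8/Γ(5) = 390625·π^4/24 ≈ 1.58543e+06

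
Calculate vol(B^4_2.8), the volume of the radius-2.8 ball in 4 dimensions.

V_4(2.8) = π^(4/2) · (2.8)^4 / Γ(4/2 + 1) ≈ 303.321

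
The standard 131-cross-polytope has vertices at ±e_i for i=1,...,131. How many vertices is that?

The 131-dimensional cross-polytope has 2n = 2·131 = 262 vertices.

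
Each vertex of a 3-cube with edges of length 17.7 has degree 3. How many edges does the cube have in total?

The 3-cube has n·2^(n-1) = 3·2^2 = 3·4 = 12 edges.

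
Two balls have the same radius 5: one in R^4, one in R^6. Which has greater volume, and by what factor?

V_4(5) ≈ 3084.25, V_6(5) ≈ 80745.5. The 6-ball is larger by a factor of 26.18.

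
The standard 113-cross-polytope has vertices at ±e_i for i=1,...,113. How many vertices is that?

The 113-dimensional cross-polytope has 2n = 2·113 = 226 vertices.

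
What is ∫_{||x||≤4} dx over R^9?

V_9(4) = π^(9/2) · (4)^9 / Γ(9/2 + 1) = 8388608·π^4/945 ≈ 864684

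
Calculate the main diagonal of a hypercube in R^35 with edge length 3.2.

The space diagonal of an n-cube of side s is s√n. Here 3.2·√35 ≈ 18.9315.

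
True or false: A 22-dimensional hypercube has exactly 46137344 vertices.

False. The 22-cube has 2^22 = 4194304 vertices.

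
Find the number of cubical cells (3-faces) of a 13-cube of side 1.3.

Number of 3-faces = C(13,3) · 2^(13-3) = 286 · 1024 = 292864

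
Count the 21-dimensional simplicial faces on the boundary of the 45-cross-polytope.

f_21(45-orthoplex) = 2^22 · (45 choose 22) = 17266755717247795200.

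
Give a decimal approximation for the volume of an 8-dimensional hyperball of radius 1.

V_8(1) = π^(8/2) · (1)^8 / Γ(8/2 + 1) = π^4/24 ≈ 4.05871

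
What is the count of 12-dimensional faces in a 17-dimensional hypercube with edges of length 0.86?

Choose 12 of 17 axes to span the face (C(17,12) = 6188 ways), then fix each of the remaining 5 coordinates at one of its two extreme values (2^5 = 32 ways): 6188·32 = 198016.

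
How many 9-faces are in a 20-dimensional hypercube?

Number of 9-faces = C(20,9) · 2^(20-9) = 167960 · 2048 = 343982080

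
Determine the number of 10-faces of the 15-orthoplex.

Number of 10-faces = 2^(10+1) · C(15,10+1) = 2048 · 1365 = 2795520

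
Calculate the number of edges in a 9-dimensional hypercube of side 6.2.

An n-cube has n·2^(n-1) edges. With n = 9: 9·256 = 2304.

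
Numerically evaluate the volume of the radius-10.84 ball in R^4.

The n-ball volume is π^(n/2)·r^n/Γ(n/2+1). With n=4, r=10.84: V ≈ 68137.6.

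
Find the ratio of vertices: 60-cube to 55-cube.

The 60-cube has 2^60 = 1152921504606846976 vertices. The 55-cube has 2^55 = 36028797018963968 vertices. Ratio: 1152921504606846976/36028797018963968 = 32.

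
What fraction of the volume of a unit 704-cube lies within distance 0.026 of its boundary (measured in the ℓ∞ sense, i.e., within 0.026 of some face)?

Shell fraction = 1 - (1-0.052)^704 ≈ 1 - 4.711e-17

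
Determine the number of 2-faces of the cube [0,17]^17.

An n-cube has C(n,k)·2^(n-k) k-faces. Here C(17,2)·2^15 = 136·32768 = 4456448.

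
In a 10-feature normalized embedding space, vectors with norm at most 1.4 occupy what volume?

Volume = π^{10/2}·(1.4)^10/Γ(6) ≈ 73.7647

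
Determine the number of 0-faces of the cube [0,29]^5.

Number of 0-faces = C(5,0) · 2^(5-0) = 1 · 32 = 32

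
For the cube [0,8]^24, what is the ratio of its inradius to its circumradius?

r_in / r_out = (8/2) / (8√24/2) = 1/√24 ≈ 0.204124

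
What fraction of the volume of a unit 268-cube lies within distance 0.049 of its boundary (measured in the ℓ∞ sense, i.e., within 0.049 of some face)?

Shell fraction = 1 - (1-0.098)^268 ≈ 1 - 9.894e-13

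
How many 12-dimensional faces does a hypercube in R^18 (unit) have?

Choose 12 of 18 axes to span the face (C(18,12) = 18564 ways), then fix each of the remaining 6 coordinates at one of its two extreme values (2^6 = 64 ways): 18564·64 = 1188096.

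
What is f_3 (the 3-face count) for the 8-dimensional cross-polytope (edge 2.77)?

f_3(8-orthoplex) = 2^4 · (8 choose 4) = 1120.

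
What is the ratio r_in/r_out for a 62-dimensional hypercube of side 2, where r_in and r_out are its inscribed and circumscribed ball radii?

r_in / r_out = (2/2) / (2√62/2) = 1/√62 ≈ 0.127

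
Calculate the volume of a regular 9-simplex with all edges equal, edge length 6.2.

For a regular n-simplex with edge a, V = (a^n / n!)·√((n+1)/2^n). With a=6.2, n=9: V ≈ 5.21347.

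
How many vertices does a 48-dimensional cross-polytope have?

An n-cross-polytope has 2n vertices; here n = 48, giving 96.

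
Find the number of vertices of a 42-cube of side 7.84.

Each vertex is a binary string of length 42, so there are 2^42 = 4398046511104.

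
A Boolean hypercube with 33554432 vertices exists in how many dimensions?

2^n = 33554432 ⇒ n = log_2(33554432) = 25.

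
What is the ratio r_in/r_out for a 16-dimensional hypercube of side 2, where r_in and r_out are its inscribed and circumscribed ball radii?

For an n-cube of any side s, the inradius is s/2 and the circumradius is s√n/2, so the ratio is 1/√16 ≈ 0.25.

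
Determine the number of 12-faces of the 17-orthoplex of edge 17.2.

Number of 12-faces = 2^(12+1) · C(17,12+1) = 8192 · 2380 = 19496960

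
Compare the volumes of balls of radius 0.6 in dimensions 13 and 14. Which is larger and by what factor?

V_13(0.6) ≈ 0.00118934, V_14(0.6) ≈ 0.000469609. The 13-ball is larger by a factor of 2.533.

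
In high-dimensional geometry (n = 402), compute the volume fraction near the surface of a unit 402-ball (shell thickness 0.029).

1 - (1-0.029)^402 ≈ 0.999993 ≈ 99.999272%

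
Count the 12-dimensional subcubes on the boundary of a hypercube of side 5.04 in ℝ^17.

An n-cube has C(n,k)·2^(n-k) k-faces. Here C(17,12)·2^5 = 6188·32 = 198016.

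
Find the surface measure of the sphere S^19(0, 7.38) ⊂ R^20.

S_20(7.38) = 2·π^(20/2)·(7.38)^19 / Γ(20/2) ≈ 1.60634e+16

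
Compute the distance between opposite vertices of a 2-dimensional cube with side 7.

The space diagonal of an n-cube of side s is s√n. Here 7·√2 ≈ 9.89949.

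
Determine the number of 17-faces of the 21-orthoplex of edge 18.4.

Number of 17-faces = 2^(17+1) · C(21,17+1) = 262144 · 1330 = 348651520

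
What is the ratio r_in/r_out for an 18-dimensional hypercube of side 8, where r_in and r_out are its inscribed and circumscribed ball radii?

r_in / r_out = (8/2) / (8√18/2) = 1/√18 ≈ 0.235702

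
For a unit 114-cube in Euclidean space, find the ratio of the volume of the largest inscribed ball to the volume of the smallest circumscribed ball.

V_in/V_out = n^(-n/2) = 114^(-114/2) ≈ 5.70721e-118.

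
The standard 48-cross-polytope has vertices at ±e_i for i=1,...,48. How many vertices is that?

The 48-dimensional cross-polytope has 2n = 2·48 = 96 vertices.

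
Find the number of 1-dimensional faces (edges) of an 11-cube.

Each of the 2^11 = 2048 vertices has degree 11; total edges = 11·2^11/2 = 11264.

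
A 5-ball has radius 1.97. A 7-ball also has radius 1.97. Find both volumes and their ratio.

V_5(1.97) ≈ 156.182. V_7(1.97) ≈ 544.056. Ratio V_5/V_7 ≈ 0.2871.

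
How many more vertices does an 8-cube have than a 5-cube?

The 8-cube has 2^8 = 256 vertices. The 5-cube has 2^5 = 32 vertices. Difference: 256 - 32 = 224.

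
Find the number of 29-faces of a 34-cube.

An n-cube has C(n,k)·2^(n-k) k-faces. Here C(34,29)·2^5 = 278256·32 = 8904192.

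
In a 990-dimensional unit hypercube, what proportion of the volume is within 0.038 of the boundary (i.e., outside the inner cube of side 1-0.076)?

The inner cube has side 1-2·0.038 = 0.924 and volume (0.924)^990 ≈ 1.036e-34, so the shell holds 1 - 1.036e-34 of the volume.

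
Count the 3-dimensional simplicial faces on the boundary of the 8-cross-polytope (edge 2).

f_3(8-orthoplex) = 2^4 · (8 choose 4) = 1120.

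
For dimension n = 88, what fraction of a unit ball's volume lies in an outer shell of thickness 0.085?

1 - (1-0.085)^88 ≈ 0.999597 ≈ 99.9597%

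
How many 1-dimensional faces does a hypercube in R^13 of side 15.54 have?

Number of 1-faces = C(13,1) · 2^(13-1) = 13 · 4096 = 53248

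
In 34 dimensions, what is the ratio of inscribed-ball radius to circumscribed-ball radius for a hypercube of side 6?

r_in / r_out = (6/2) / (6√34/2) = 1/√34 ≈ 0.171499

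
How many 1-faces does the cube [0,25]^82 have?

The 82-cube has n·2^(n-1) = 82·2^81 = 82·2417851639229258349412352 = 198263834416799184651812864 edges.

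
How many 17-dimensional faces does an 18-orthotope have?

An n-cube has C(n,k)·2^(n-k) k-faces. Here C(18,17)·2^1 = 18·2 = 36.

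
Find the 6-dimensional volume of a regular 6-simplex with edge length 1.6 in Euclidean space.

Volume = 1.6^6 · √(7/2^6) / 6! ≈ 0.00770631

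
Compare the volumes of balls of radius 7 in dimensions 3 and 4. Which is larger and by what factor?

V_3(7) ≈ 1436.76, V_4(7) ≈ 11848.5. The 4-ball is larger by a factor of 8.247.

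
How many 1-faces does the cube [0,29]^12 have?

The 12-cube has n·2^(n-1) = 12·2^11 = 12·2048 = 24576 edges.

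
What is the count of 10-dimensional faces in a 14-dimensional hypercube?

Number of 10-faces = C(14,10) · 2^(14-10) = 1001 · 16 = 16016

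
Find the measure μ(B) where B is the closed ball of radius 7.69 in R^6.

The n-ball volume is π^(n/2)·r^n/Γ(n/2+1). With n=6, r=7.69: V ≈ 1.0687e+06.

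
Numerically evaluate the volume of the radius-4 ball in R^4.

Volume = π^{4/2}·(4)^4/Γ(3) = 128·π^2 ≈ 1263.31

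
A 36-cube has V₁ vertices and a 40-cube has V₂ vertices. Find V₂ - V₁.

V₁ = 2^36 = 68719476736. V₂ = 2^40 = 1099511627776. V₂ - V₁ = 1030792151040.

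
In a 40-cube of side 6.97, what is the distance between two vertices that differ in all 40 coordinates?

Diagonal = √40 · 6.97 ≈ 44.0822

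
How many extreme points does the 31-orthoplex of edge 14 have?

The vertices are ±e_1, ..., ±e_31, so there are 2·31 = 62.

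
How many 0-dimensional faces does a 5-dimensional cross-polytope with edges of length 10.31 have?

An n-cross-polytope has 2^(k+1)·C(n,k+1) k-faces. Here 2^1·C(5,1) = 2·5 = 10.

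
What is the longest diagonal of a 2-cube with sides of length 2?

||(2,2,...,2)|| = √(2)·2 ≈ 2.82843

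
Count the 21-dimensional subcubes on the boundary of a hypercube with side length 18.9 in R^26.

Number of 21-faces = C(26,21) · 2^(26-21) = 65780 · 32 = 2104960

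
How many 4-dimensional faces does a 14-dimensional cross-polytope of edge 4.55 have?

An n-cross-polytope has 2^(k+1)·C(n,k+1) k-faces. Here 2^5·C(14,5) = 32·2002 = 64064.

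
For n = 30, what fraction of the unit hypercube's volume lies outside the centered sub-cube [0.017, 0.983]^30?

1 - (1 - 2·0.017)^30 = 1 - 0.966^30 ≈ 0.645747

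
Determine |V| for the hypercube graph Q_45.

Each vertex is a binary string of length 45, so there are 2^45 = 35184372088832.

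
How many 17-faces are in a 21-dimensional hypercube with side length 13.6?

An n-cube has C(n,k)·2^(n-k) k-faces. Here C(21,17)·2^4 = 5985·16 = 95760.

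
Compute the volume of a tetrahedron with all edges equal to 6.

Volume = (√2/12) · 6³ = 25.4558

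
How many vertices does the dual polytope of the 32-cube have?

The 32-dimensional cross-polytope has 2n = 2·32 = 64 vertices.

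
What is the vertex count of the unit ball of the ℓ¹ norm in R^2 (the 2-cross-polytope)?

Number of vertices = 2n = 4.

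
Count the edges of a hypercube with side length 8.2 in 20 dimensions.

The 20-cube has n·2^(n-1) = 20·2^19 = 20·524288 = 10485760 edges.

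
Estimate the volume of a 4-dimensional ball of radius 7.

Volume = π^{4/2}·(7)^4/Γ(3) = 2401·π^2/2 ≈ 11848.5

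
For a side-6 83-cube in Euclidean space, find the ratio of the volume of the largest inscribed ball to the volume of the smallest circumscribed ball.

V_in/V_out = n^(-n/2) = 83^(-83/2) ≈ 2.2817e-80.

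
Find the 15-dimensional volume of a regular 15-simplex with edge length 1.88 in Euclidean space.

V = (1.88^15 / 15!) · √((15+1) / 2^15) ≈ 2.18879e-10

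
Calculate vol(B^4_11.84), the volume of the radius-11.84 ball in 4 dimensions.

Volume = π^{4/2}·(11.84)^4/Γ(3) ≈ 96978.7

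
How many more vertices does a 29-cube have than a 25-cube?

The 29-cube has 2^29 = 536870912 vertices. The 25-cube has 2^25 = 33554432 vertices. Difference: 536870912 - 33554432 = 503316480.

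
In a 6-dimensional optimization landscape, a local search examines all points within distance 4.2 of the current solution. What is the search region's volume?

V_6(4.2) = π^(6/2) · (4.2)^6 / Γ(6/2 + 1) ≈ 28365.7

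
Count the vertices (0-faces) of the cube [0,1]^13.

Each vertex is a binary string of length 13, so there are 2^13 = 8192.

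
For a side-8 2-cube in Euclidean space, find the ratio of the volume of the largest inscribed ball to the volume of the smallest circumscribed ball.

V_in/V_out = n^(-n/2) = 2^(-2/2) ≈ 0.5.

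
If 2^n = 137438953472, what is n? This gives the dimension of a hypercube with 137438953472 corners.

2^n = 137438953472 ⇒ n = log_2(137438953472) = 37.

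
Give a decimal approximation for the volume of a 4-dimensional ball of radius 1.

Volume = π^{4/2}·(1)^4/Γ(3) = π^2/2 ≈ 4.9348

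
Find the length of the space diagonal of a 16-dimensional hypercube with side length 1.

Diagonal = √16 · 1 = 4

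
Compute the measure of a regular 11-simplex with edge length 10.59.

Volume = 10.59^11 · √(12/2^11) / 11! ≈ 360.268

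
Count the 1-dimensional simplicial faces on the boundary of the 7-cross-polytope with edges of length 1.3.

Each 1-face is the convex hull of 2 vertices, one chosen as ±e_i from each of 2 distinct axes: 2^2·C(7,2) = 84.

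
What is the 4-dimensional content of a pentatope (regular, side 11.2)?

V_4 = √(5) · 11.2^4 / (4! · 2^(4/2)) ≈ 366.51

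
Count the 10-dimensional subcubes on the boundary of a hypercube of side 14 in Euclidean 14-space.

An n-cube has C(n,k)·2^(n-k) k-faces. Here C(14,10)·2^4 = 1001·16 = 16016.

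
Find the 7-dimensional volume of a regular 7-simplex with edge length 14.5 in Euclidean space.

For a regular n-simplex with edge a, V = (a^n / n!)·√((n+1)/2^n). With a=14.5, n=7: V ≈ 6684.75.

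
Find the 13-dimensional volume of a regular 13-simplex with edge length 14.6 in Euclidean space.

V = (14.6^13 / 13!) · √((13+1) / 2^13) ≈ 9092.34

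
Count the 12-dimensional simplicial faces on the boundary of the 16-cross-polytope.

An n-cross-polytope has 2^(k+1)·C(n,k+1) k-faces. Here 2^13·C(16,13) = 8192·560 = 4587520.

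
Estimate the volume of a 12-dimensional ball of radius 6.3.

The n-ball volume is π^(n/2)·r^n/Γ(n/2+1). With n=12, r=6.3: V ≈ 5.21979e+09.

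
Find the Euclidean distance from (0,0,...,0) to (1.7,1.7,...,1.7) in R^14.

||(1.7,1.7,...,1.7)|| = √(14)·1.7 ≈ 6.36082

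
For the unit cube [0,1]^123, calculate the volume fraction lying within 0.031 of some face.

The inner cube has side 1-2·0.031 = 0.938 and volume (0.938)^123 ≈ 0.000381, so the shell holds 0.999619 of the volume.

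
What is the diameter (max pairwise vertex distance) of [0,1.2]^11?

The space diagonal of an n-cube of side s is s√n. Here 1.2·√11 ≈ 3.97995.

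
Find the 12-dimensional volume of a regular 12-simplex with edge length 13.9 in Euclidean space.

V = (13.9^12 / 12!) · √((12+1) / 2^12) ≈ 6118.32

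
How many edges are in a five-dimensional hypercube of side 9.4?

Choose 1 of 5 axes to span the face (C(5,1) = 5 ways), then fix each of the remaining 4 coordinates at one of its two extreme values (2^4 = 16 ways): 5·16 = 80.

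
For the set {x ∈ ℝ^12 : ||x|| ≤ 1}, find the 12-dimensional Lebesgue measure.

V_12(1) = π^(12/2) · (1)^12 / Γ(12/2 + 1) = π^6/720 ≈ 1.33526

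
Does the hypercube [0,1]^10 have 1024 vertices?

True. The 10-cube has 2^10 = 1024 vertices.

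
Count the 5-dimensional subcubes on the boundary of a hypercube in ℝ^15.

Number of 5-faces = C(15,5) · 2^(15-5) = 3003 · 1024 = 3075072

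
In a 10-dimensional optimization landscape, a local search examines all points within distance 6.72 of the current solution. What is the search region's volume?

The n-ball volume is π^(n/2)·r^n/Γ(n/2+1). With n=10, r=6.72: V ≈ 4.78918e+08.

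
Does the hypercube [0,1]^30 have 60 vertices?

False. The 30-cube has 2^30 = 1073741824 vertices.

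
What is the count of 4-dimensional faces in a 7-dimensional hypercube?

Choose 4 of 7 axes to span the face (C(7,4) = 35 ways), then fix each of the remaining 3 coordinates at one of its two extreme values (2^3 = 8 ways): 35·8 = 280.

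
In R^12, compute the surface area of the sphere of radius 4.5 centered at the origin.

|∂B_12(4.5)| = 10460353203·π^6/40960 ≈ 2.45519e+08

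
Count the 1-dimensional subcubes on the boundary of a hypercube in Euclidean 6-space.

Choose 1 of 6 axes to span the face (C(6,1) = 6 ways), then fix each of the remaining 5 coordinates at one of its two extreme values (2^5 = 32 ways): 6·32 = 192.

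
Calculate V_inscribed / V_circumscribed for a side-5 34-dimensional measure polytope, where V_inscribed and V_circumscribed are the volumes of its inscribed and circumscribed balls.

The radii are 5/2 and 5√34/2, so the volume ratio is (1/√34)^34 = 34^{-34/2} ≈ 9.22271e-27.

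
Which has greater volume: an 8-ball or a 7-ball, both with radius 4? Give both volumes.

V_8(4) ≈ 265992. V_7(4) ≈ 77410.6. The 8-ball is larger.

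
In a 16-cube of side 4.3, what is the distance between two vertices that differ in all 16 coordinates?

Diagonal = √16 · 4.3 = 17.2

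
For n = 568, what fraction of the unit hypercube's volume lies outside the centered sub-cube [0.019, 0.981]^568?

1 - (1 - 2·0.019)^568 = 1 - 0.962^568 ≈ 1 - 2.776e-10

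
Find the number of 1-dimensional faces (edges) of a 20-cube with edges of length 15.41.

Number of 1-faces = C(20,1)·2^(20-1) = 20·524288 = 10485760.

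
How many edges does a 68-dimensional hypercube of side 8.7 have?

An n-cube has n·2^(n-1) edges. With n = 68: 68·147573952589676412928 = 10035028776097996079104.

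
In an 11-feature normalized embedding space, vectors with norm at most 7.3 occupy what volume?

The n-ball volume is π^(n/2)·r^n/Γ(n/2+1). With n=11, r=7.3: V ≈ 5.91094e+09.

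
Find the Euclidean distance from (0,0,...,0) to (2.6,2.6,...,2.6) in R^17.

The space diagonal of an n-cube of side s is s√n. Here 2.6·√17 ≈ 10.7201.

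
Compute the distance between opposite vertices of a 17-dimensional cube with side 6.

d = √(6² + 6² + ... + 6²) [17 terms] = √(17·6²) = 6√17 ≈ 24.7386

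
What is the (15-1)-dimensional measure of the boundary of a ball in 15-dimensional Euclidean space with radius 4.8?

S = n·V_n(r)/r = 15·V_15(4.8)/4.8 (volume-to-surface relation), giving 1.97196e+10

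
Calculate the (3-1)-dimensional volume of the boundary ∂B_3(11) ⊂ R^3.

|∂B_3(11)| = 4πr² = 4π·(11)² ≈ 1520.53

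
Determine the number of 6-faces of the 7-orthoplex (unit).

An n-cross-polytope has 2^(k+1)·C(n,k+1) k-faces. Here 2^7·C(7,7) = 128·1 = 128.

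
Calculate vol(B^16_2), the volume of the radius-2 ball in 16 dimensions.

The n-ball volume is π^(n/2)·r^n/Γ(n/2+1). With n=16, r=2: V = 512·π^8/315 ≈ 15422.6.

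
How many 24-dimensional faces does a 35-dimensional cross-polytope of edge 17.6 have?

Number of 24-faces = 2^(24+1) · C(35,24+1) = 33554432 · 183579396 = 6159902359683072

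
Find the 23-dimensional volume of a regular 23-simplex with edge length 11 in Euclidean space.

For a regular n-simplex with edge a, V = (a^n / n!)·√((n+1)/2^n). With a=11, n=23: V ≈ 0.0585866.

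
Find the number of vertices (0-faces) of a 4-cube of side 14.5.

f_0(4-cube) = (4 choose 0) · 2^4 = 16.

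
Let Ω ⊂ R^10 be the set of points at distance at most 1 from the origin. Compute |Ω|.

Volume = π^{10/2}·(1)^10/Γ(6) = π^5/120 ≈ 2.55016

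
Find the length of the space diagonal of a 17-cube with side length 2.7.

d = √(2.7² + 2.7² + ... + 2.7²) [17 terms] = √(17·2.7²) = 2.7√17 ≈ 11.1324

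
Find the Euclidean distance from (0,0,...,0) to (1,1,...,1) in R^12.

d = √(1² + 1² + ... + 1²) [12 terms] = √(12·1²) = 1√12 ≈ 3.4641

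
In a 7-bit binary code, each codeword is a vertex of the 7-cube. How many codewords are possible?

An n-cube has 2^n vertices; for n = 7 that is 2^7 = 128.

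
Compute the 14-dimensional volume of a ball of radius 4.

V_14(4) = π^(14/2) · (4)^14 / Γ(14/2 + 1) = 16777216·π^7/315 ≈ 1.60864e+08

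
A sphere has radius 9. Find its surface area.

S_3(9) = 2·π^(3/2)·(9)^2 / Γ(3/2) = 4πr² = 4π·(9)² ≈ 1017.88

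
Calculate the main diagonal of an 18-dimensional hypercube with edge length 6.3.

The space diagonal of an n-cube of side s is s√n. Here 6.3·√18 ≈ 26.7286.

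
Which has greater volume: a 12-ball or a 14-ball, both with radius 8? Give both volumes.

V_12(8) ≈ 9.17586e+10. V_14(8) ≈ 2.63559e+12. The 14-ball is larger.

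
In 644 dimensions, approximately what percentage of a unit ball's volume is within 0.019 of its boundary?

1 - (1-0.019)^644 ≈ 0.9999956864 ≈ 99.999569%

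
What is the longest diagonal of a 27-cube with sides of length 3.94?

Diagonal = √27 · 3.94 ≈ 20.4728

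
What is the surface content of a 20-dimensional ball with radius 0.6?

The surface area of an n-ball is 2π^(n/2) r^(n-1) / Γ(n/2). For n=20, r=0.6: 3.14514e-05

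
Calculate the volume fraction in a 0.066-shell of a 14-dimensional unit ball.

Shell fraction = 1 - (1-0.066)^14 ≈ 0.615535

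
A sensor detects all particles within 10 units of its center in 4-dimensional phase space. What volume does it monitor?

Volume = π^{4/2}·(10)^4/Γ(3) = 5000·π^2 ≈ 49348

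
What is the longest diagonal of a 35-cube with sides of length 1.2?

Diagonal = √35 · 1.2 ≈ 7.0993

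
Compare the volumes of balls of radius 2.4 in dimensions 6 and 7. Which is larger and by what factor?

V_6(2.4) ≈ 987.565, V_7(2.4) ≈ 2167. The 7-ball is larger by a factor of 2.194.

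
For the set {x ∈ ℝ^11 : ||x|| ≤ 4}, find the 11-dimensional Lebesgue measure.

V_11(4) = π^(11/2) · (4)^11 / Γ(11/2 + 1) = 268435456·π^5/10395 ≈ 7.9025e+06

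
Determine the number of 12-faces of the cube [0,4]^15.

f_12(15-cube) = (15 choose 12) · 2^3 = 3640.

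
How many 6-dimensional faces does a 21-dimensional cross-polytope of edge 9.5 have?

An n-cross-polytope has 2^(k+1)·C(n,k+1) k-faces. Here 2^7·C(21,7) = 128·116280 = 14883840.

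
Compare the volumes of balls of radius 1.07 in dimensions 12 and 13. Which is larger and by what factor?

V_12(1.07) ≈ 3.00727, V_13(1.07) ≈ 2.19447. The 12-ball is larger by a factor of 1.37.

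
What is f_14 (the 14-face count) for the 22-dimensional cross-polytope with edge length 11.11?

Each 14-face is the convex hull of 15 vertices, one chosen as ±e_i from each of 15 distinct axes: 2^15·C(22,15) = 5588385792.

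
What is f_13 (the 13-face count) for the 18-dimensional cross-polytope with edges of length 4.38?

f_13(18-orthoplex) = 2^14 · (18 choose 14) = 50135040.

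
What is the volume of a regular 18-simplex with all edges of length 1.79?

For a regular n-simplex with edge a, V = (a^n / n!)·√((n+1)/2^n). With a=1.79, n=18: V ≈ 4.73282e-14.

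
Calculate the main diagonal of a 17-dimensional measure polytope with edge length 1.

The space diagonal of an n-cube of side s is s√n. Here 1·√17 ≈ 4.12311.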